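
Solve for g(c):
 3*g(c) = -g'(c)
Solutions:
 g(c) = C1*exp(-3*c)


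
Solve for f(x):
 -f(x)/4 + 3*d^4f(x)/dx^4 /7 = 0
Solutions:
 f(x) = C1*exp(-sqrt(2)*3^(3/4)*7^(1/4)*x/6) + C2*exp(sqrt(2)*3^(3/4)*7^(1/4)*x/6) + C3*sin(sqrt(2)*3^(3/4)*7^(1/4)*x/6) + C4*cos(sqrt(2)*3^(3/4)*7^(1/4)*x/6)


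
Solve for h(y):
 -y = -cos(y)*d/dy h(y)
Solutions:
 h(y) = C1 + Integral(y/cos(y), y)


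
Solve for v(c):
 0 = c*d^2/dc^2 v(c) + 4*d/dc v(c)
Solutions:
 v(c) = C1 + C2/c^3


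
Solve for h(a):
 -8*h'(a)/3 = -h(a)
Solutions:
 h(a) = C1*exp(3*a/8)


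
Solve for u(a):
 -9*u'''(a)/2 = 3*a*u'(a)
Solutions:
 u(a) = C1 + Integral(C2*airyai(-2^(1/3)*3^(2/3)*a/3) + C3*airybi(-2^(1/3)*3^(2/3)*a/3), a)


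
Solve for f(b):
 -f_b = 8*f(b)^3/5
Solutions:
 f(b) = -sqrt(10)*sqrt(-1/(C1 - 8*b))/2
 f(b) = sqrt(10)*sqrt(-1/(C1 - 8*b))/2


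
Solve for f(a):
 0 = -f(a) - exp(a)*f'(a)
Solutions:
 f(a) = C1*exp(exp(-a))


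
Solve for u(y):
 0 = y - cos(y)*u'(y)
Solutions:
 u(y) = C1 + Integral(y/cos(y), y)


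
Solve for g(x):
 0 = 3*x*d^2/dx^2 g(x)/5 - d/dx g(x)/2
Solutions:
 g(x) = C1 + C2*x^(11/6)


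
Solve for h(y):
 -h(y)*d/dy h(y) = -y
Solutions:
 h(y) = -sqrt(C1 + y^2)
 h(y) = sqrt(C1 + y^2)


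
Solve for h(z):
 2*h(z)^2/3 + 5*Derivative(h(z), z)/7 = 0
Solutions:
 h(z) = 15/(C1 + 14*z)


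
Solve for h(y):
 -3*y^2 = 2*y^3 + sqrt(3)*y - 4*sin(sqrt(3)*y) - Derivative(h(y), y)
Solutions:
 h(y) = C1 + y^4/2 + y^3 + sqrt(3)*y^2/2 + 4*sqrt(3)*cos(sqrt(3)*y)/3


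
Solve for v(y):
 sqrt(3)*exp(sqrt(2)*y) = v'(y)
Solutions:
 v(y) = C1 + sqrt(6)*exp(sqrt(2)*y)/2


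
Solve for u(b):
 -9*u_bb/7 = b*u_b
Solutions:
 u(b) = C1 + C2*erf(sqrt(14)*b/6)


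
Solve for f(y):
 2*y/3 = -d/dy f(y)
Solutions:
 f(y) = C1 - y^2/3


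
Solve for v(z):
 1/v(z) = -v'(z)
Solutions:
 v(z) = -sqrt(C1 - 2*z)
 v(z) = sqrt(C1 - 2*z)


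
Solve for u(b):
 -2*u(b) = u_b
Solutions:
 u(b) = C1*exp(-2*b)


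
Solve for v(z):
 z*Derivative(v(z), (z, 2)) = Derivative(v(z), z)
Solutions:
 v(z) = C1 + C2*z^2


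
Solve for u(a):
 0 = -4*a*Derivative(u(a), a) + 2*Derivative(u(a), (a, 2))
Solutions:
 u(a) = C1 + C2*erfi(a)


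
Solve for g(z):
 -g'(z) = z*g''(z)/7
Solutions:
 g(z) = C1 + C2/z^6


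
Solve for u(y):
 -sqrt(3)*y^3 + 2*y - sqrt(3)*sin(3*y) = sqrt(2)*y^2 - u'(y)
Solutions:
 u(y) = C1 + sqrt(3)*y^4/4 + sqrt(2)*y^3/3 - y^2 - sqrt(3)*cos(3*y)/3


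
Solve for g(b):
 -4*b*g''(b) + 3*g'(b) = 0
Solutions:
 g(b) = C1 + C2*b^(7/4)


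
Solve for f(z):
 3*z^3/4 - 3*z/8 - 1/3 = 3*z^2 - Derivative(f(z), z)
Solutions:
 f(z) = C1 - 3*z^4/16 + z^3 + 3*z^2/16 + z/3


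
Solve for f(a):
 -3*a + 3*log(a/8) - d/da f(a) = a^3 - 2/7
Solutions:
 f(a) = C1 - a^4/4 - 3*a^2/2 + 3*a*log(a) - 9*a*log(2) - 19*a/7


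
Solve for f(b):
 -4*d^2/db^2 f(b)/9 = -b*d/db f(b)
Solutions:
 f(b) = C1 + C2*erfi(3*sqrt(2)*b/4)


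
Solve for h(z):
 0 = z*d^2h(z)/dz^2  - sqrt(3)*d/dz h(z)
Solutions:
 h(z) = C1 + C2*z^(1 + sqrt(3))


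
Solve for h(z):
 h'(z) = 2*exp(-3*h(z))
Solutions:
 h(z) = log(C1 + 6*z)/3
 h(z) = log((-3^(1/3) - 3^(5/6)*I)*(C1 + 2*z)^(1/3)/2)
 h(z) = log((-3^(1/3) + 3^(5/6)*I)*(C1 + 2*z)^(1/3)/2)


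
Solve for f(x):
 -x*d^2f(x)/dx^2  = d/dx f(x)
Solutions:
 f(x) = C1 + C2*log(x)


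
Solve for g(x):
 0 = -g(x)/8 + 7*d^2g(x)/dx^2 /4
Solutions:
 g(x) = C1*exp(-sqrt(14)*x/14) + C2*exp(sqrt(14)*x/14)


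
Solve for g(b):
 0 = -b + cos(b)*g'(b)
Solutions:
 g(b) = C1 + Integral(b/cos(b), b)


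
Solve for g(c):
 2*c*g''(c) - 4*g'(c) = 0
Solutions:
 g(c) = C1 + C2*c^3


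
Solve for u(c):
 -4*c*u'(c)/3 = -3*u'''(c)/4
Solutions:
 u(c) = C1 + Integral(C2*airyai(2*6^(1/3)*c/3) + C3*airybi(2*6^(1/3)*c/3), c)


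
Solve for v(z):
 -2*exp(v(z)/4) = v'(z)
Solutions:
 v(z) = 4*log(1/(C1 + 2*z)) + 8*log(2)


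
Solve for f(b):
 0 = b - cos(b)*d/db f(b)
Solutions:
 f(b) = C1 + Integral(b/cos(b), b)


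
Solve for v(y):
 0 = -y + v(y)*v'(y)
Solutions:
 v(y) = -sqrt(C1 + y^2)
 v(y) = sqrt(C1 + y^2)


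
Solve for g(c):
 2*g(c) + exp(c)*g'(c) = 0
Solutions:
 g(c) = C1*exp(2*exp(-c))


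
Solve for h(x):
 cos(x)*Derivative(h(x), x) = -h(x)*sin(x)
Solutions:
 h(x) = C1*cos(x)


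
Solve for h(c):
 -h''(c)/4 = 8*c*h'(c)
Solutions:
 h(c) = C1 + C2*erf(4*c)


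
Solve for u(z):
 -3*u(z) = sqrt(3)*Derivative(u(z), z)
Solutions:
 u(z) = C1*exp(-sqrt(3)*z)


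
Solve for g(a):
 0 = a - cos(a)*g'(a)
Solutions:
 g(a) = C1 + Integral(a/cos(a), a)


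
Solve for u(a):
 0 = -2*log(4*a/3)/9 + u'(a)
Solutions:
 u(a) = C1 + 2*a*log(a)/9 - 2*a*log(3)/9 - 2*a/9 + 4*a*log(2)/9


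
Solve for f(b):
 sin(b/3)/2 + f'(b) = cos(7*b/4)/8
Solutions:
 f(b) = C1 + sin(7*b/4)/14 + 3*cos(b/3)/2


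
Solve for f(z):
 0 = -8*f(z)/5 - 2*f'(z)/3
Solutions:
 f(z) = C1*exp(-12*z/5)


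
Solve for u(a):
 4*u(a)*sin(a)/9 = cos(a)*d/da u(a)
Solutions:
 u(a) = C1/cos(a)^(4/9)


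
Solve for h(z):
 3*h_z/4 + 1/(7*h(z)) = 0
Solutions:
 h(z) = -sqrt(C1 - 168*z)/21
 h(z) = sqrt(C1 - 168*z)/21


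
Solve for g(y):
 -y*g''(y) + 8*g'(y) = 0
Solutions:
 g(y) = C1 + C2*y^9


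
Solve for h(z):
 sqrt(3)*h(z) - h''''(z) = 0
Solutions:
 h(z) = C1*exp(-3^(1/8)*z) + C2*exp(3^(1/8)*z) + C3*sin(3^(1/8)*z) + C4*cos(3^(1/8)*z)


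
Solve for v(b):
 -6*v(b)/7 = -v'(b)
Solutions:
 v(b) = C1*exp(6*b/7)


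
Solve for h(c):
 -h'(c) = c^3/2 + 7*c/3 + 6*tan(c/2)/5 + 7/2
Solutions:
 h(c) = C1 - c^4/8 - 7*c^2/6 - 7*c/2 + 12*log(cos(c/2))/5


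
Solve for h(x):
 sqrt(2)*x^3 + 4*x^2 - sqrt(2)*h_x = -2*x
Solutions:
 h(x) = C1 + x^4/4 + 2*sqrt(2)*x^3/3 + sqrt(2)*x^2/2


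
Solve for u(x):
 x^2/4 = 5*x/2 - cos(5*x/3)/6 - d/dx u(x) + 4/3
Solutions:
 u(x) = C1 - x^3/12 + 5*x^2/4 + 4*x/3 - sin(5*x/3)/10


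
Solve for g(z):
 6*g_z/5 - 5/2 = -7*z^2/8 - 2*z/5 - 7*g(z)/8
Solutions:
 g(z) = C1*exp(-35*z/48) - z^2 + 16*z/7 - 68/245


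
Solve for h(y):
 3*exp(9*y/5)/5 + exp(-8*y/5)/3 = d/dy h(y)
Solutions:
 h(y) = C1 + exp(9*y/5)/3 - 5*exp(-8*y/5)/24


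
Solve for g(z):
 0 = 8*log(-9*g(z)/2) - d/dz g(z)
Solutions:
 -Integral(1/(log(-_y) - log(2) + 2*log(3)), (_y, g(z)))/8 = C1 - z


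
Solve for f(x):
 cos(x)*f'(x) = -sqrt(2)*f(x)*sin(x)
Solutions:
 f(x) = C1*cos(x)^(sqrt(2))


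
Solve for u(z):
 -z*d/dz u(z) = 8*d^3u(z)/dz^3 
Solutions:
 u(z) = C1 + Integral(C2*airyai(-z/2) + C3*airybi(-z/2), z)


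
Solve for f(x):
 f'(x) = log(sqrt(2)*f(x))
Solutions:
 -2*Integral(1/(2*log(_y) + log(2)), (_y, f(x))) = C1 - x


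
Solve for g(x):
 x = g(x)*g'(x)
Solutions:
 g(x) = -sqrt(C1 + x^2)
 g(x) = sqrt(C1 + x^2)


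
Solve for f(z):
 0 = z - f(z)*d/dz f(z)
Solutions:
 f(z) = -sqrt(C1 + z^2)
 f(z) = sqrt(C1 + z^2)


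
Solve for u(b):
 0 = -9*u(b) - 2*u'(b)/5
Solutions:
 u(b) = C1*exp(-45*b/2)


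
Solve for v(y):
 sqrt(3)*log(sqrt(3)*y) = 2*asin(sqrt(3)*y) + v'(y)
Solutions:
 v(y) = C1 + sqrt(3)*y*(log(y) - 1) - 2*y*asin(sqrt(3)*y) + sqrt(3)*y*log(3)/2 - 2*sqrt(3)*sqrt(1 - 3*y^2)/3


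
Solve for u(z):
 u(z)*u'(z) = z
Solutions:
 u(z) = -sqrt(C1 + z^2)
 u(z) = sqrt(C1 + z^2)


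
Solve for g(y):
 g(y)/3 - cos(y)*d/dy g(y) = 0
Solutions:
 g(y) = C1*(sin(y) + 1)^(1/6)/(sin(y) - 1)^(1/6)


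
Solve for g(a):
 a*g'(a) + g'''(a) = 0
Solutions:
 g(a) = C1 + Integral(C2*airyai(-a) + C3*airybi(-a), a)


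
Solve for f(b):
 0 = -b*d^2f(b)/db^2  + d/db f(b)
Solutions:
 f(b) = C1 + C2*b^2


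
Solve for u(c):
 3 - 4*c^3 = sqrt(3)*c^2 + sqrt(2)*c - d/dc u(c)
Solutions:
 u(c) = C1 + c^4 + sqrt(3)*c^3/3 + sqrt(2)*c^2/2 - 3*c


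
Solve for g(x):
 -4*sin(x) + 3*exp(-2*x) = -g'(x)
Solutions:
 g(x) = C1 - 4*cos(x) + 3*exp(-2*x)/2


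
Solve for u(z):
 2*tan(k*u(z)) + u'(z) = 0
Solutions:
 u(z) = Piecewise((-asin(exp(C1*k - 2*k*z))/k + pi/k, Ne(k, 0)), (nan, True))
 u(z) = Piecewise((asin(exp(C1*k - 2*k*z))/k, Ne(k, 0)), (nan, True))


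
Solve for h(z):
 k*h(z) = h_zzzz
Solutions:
 h(z) = C1*exp(-k^(1/4)*z) + C2*exp(k^(1/4)*z) + C3*exp(-I*k^(1/4)*z) + C4*exp(I*k^(1/4)*z)


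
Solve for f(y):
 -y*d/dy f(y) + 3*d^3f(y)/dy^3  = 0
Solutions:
 f(y) = C1 + Integral(C2*airyai(3^(2/3)*y/3) + C3*airybi(3^(2/3)*y/3), y)


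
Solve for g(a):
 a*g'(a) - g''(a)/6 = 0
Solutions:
 g(a) = C1 + C2*erfi(sqrt(3)*a)


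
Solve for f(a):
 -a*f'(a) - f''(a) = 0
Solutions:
 f(a) = C1 + C2*erf(sqrt(2)*a/2)


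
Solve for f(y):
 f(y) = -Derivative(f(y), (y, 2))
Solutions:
 f(y) = C1*sin(y) + C2*cos(y)


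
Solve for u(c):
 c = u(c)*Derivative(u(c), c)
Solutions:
 u(c) = -sqrt(C1 + c^2)
 u(c) = sqrt(C1 + c^2)


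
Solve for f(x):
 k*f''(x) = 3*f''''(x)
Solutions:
 f(x) = C1 + C2*x + C3*exp(-sqrt(3)*sqrt(k)*x/3) + C4*exp(sqrt(3)*sqrt(k)*x/3)


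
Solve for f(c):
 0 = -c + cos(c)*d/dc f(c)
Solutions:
 f(c) = C1 + Integral(c/cos(c), c)


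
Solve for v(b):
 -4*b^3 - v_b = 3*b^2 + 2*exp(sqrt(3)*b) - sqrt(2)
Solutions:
 v(b) = C1 - b^4 - b^3 + sqrt(2)*b - 2*sqrt(3)*exp(sqrt(3)*b)/3


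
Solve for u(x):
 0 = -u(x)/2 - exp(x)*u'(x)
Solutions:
 u(x) = C1*exp(exp(-x)/2)


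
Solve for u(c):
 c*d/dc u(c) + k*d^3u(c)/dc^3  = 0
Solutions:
 u(c) = C1 + Integral(C2*airyai(c*(-1/k)^(1/3)) + C3*airybi(c*(-1/k)^(1/3)), c)


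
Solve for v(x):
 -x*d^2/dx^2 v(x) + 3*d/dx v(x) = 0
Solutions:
 v(x) = C1 + C2*x^4


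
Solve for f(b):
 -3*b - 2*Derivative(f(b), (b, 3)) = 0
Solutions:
 f(b) = C1 + C2*b + C3*b^2 - b^4/16


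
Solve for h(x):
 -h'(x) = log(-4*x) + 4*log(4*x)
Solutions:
 h(x) = C1 - 5*x*log(x) + x*(-10*log(2) + 5 - I*pi)


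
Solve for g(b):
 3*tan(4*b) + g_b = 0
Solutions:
 g(b) = C1 + 3*log(cos(4*b))/4


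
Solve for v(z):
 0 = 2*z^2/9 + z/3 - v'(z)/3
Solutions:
 v(z) = C1 + 2*z^3/9 + z^2/2


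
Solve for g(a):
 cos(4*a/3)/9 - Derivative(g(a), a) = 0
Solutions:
 g(a) = C1 + sin(4*a/3)/12


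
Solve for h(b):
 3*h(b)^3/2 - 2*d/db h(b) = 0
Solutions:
 h(b) = -sqrt(2)*sqrt(-1/(C1 + 3*b))
 h(b) = sqrt(2)*sqrt(-1/(C1 + 3*b))


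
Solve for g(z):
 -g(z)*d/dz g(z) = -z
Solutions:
 g(z) = -sqrt(C1 + z^2)
 g(z) = sqrt(C1 + z^2)


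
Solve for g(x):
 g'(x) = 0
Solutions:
 g(x) = C1


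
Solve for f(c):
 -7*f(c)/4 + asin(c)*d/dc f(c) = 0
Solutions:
 f(c) = C1*exp(7*Integral(1/asin(c), c)/4)


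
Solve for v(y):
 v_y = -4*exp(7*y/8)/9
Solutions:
 v(y) = C1 - 32*exp(7*y/8)/63


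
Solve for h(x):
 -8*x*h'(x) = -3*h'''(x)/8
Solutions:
 h(x) = C1 + Integral(C2*airyai(4*3^(2/3)*x/3) + C3*airybi(4*3^(2/3)*x/3), x)


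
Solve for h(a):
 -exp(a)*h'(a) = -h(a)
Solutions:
 h(a) = C1*exp(-exp(-a))


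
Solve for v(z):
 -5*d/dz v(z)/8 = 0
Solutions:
 v(z) = C1


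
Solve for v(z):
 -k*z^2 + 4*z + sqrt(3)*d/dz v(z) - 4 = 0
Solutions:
 v(z) = C1 + sqrt(3)*k*z^3/9 - 2*sqrt(3)*z^2/3 + 4*sqrt(3)*z/3


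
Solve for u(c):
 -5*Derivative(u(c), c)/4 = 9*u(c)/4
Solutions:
 u(c) = C1*exp(-9*c/5)


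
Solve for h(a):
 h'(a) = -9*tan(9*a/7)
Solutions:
 h(a) = C1 + 7*log(cos(9*a/7))


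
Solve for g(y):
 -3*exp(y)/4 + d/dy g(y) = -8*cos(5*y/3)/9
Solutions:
 g(y) = C1 + 3*exp(y)/4 - 8*sin(5*y/3)/15


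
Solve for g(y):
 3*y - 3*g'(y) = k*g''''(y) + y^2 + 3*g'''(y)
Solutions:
 g(y) = C1 + C2*exp(-y*((sqrt(((3 + 2/k^2)^2 - 4/k^4)/k^2)/2 + 3/(2*k) + k^(-3))^(1/3) + 1/k + 1/(k^2*(sqrt(((3 + 2/k^2)^2 - 4/k^4)/k^2)/2 + 3/(2*k) + k^(-3))^(1/3)))) + C3*exp(y*((sqrt(((3 + 2/k^2)^2 - 4/k^4)/k^2)/2 + 3/(2*k) + k^(-3))^(1/3)/2 - sqrt(3)*I*(sqrt(((3 + 2/k^2)^2 - 4/k^4)/k^2)/2 + 3/(2*k) + k^(-3))^(1/3)/2 - 1/k - 2/(k^2*(-1 + sqrt(3)*I)*(sqrt(((3 + 2/k^2)^2 - 4/k^4)/k^2)/2 + 3/(2*k) + k^(-3))^(1/3)))) + C4*exp(y*((sqrt(((3 + 2/k^2)^2 - 4/k^4)/k^2)/2 + 3/(2*k) + k^(-3))^(1/3)/2 + sqrt(3)*I*(sqrt(((3 + 2/k^2)^2 - 4/k^4)/k^2)/2 + 3/(2*k) + k^(-3))^(1/3)/2 - 1/k + 2/(k^2*(1 + sqrt(3)*I)*(sqrt(((3 + 2/k^2)^2 - 4/k^4)/k^2)/2 + 3/(2*k) + k^(-3))^(1/3)))) - y^3/9 + y^2/2 + 2*y/3


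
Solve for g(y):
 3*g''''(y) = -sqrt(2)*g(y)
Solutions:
 g(y) = (C1*sin(2^(5/8)*3^(3/4)*y/6) + C2*cos(2^(5/8)*3^(3/4)*y/6))*exp(-2^(5/8)*3^(3/4)*y/6) + (C3*sin(2^(5/8)*3^(3/4)*y/6) + C4*cos(2^(5/8)*3^(3/4)*y/6))*exp(2^(5/8)*3^(3/4)*y/6)


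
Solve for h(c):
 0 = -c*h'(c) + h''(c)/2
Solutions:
 h(c) = C1 + C2*erfi(c)


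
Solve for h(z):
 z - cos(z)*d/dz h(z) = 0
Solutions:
 h(z) = C1 + Integral(z/cos(z), z)


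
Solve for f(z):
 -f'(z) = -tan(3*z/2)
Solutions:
 f(z) = C1 - 2*log(cos(3*z/2))/3


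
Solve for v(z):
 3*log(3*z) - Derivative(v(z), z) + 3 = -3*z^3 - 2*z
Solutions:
 v(z) = C1 + 3*z^4/4 + z^2 + 3*z*log(z) + z*log(27)


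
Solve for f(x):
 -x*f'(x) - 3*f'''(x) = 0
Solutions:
 f(x) = C1 + Integral(C2*airyai(-3^(2/3)*x/3) + C3*airybi(-3^(2/3)*x/3), x)


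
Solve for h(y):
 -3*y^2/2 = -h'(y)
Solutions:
 h(y) = C1 + y^3/2


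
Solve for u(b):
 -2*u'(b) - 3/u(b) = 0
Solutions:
 u(b) = -sqrt(C1 - 3*b)
 u(b) = sqrt(C1 - 3*b)


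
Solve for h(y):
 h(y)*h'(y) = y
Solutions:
 h(y) = -sqrt(C1 + y^2)
 h(y) = sqrt(C1 + y^2)


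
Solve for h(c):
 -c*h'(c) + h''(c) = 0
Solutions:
 h(c) = C1 + C2*erfi(sqrt(2)*c/2)


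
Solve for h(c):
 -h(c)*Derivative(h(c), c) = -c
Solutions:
 h(c) = -sqrt(C1 + c^2)
 h(c) = sqrt(C1 + c^2)


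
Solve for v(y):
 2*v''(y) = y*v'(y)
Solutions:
 v(y) = C1 + C2*erfi(y/2)


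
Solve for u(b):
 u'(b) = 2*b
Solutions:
 u(b) = C1 + b^2


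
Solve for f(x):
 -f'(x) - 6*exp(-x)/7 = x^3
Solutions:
 f(x) = C1 - x^4/4 + 6*exp(-x)/7


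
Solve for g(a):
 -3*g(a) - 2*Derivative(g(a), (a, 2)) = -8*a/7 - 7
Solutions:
 g(a) = C1*sin(sqrt(6)*a/2) + C2*cos(sqrt(6)*a/2) + 8*a/21 + 7/3


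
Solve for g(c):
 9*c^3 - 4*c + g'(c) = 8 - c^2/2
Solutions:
 g(c) = C1 - 9*c^4/4 - c^3/6 + 2*c^2 + 8*c


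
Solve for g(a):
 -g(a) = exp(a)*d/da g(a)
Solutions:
 g(a) = C1*exp(exp(-a))


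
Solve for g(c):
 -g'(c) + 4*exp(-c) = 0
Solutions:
 g(c) = C1 - 4*exp(-c)


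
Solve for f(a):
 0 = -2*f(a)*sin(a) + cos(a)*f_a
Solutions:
 f(a) = C1/cos(a)^2


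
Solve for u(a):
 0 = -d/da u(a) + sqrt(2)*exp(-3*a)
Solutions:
 u(a) = C1 - sqrt(2)*exp(-3*a)/3


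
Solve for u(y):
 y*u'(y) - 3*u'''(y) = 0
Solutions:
 u(y) = C1 + Integral(C2*airyai(3^(2/3)*y/3) + C3*airybi(3^(2/3)*y/3), y)


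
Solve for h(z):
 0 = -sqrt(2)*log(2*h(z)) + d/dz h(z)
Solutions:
 -sqrt(2)*Integral(1/(log(_y) + log(2)), (_y, h(z)))/2 = C1 - z


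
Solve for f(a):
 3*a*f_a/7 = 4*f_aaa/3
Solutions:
 f(a) = C1 + Integral(C2*airyai(3^(2/3)*98^(1/3)*a/14) + C3*airybi(3^(2/3)*98^(1/3)*a/14), a)


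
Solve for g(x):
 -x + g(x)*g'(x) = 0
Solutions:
 g(x) = -sqrt(C1 + x^2)
 g(x) = sqrt(C1 + x^2)


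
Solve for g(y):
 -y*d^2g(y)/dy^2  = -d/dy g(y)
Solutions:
 g(y) = C1 + C2*y^2


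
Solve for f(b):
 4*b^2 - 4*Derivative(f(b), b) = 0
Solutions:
 f(b) = C1 + b^3/3


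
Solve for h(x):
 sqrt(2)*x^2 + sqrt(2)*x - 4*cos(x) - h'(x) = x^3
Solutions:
 h(x) = C1 - x^4/4 + sqrt(2)*x^3/3 + sqrt(2)*x^2/2 - 4*sin(x)


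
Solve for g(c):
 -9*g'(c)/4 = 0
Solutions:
 g(c) = C1


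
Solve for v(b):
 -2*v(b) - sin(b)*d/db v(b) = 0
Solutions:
 v(b) = C1*(cos(b) + 1)/(cos(b) - 1)


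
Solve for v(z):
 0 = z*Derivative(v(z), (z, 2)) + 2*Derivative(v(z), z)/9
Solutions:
 v(z) = C1 + C2*z^(7/9)


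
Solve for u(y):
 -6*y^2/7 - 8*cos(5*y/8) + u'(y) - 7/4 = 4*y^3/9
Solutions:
 u(y) = C1 + y^4/9 + 2*y^3/7 + 7*y/4 + 64*sin(5*y/8)/5


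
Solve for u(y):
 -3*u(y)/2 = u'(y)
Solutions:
 u(y) = C1*exp(-3*y/2)


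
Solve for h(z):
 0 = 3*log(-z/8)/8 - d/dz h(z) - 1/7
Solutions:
 h(z) = C1 + 3*z*log(-z)/8 + z*(-63*log(2) - 29)/56


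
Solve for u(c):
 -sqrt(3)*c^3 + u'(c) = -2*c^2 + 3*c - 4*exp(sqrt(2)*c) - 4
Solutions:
 u(c) = C1 + sqrt(3)*c^4/4 - 2*c^3/3 + 3*c^2/2 - 4*c - 2*sqrt(2)*exp(sqrt(2)*c)


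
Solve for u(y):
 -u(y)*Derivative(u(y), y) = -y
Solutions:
 u(y) = -sqrt(C1 + y^2)
 u(y) = sqrt(C1 + y^2)


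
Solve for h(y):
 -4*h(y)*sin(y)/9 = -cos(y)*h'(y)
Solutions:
 h(y) = C1/cos(y)^(4/9)


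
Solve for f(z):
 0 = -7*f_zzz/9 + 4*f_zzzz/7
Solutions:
 f(z) = C1 + C2*z + C3*z^2 + C4*exp(49*z/36)


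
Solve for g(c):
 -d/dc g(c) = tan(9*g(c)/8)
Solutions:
 g(c) = -8*asin(C1*exp(-9*c/8))/9 + 8*pi/9
 g(c) = 8*asin(C1*exp(-9*c/8))/9


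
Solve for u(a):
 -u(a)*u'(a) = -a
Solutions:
 u(a) = -sqrt(C1 + a^2)
 u(a) = sqrt(C1 + a^2)


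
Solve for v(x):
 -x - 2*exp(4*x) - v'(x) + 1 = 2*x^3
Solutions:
 v(x) = C1 - x^4/2 - x^2/2 + x - exp(4*x)/2


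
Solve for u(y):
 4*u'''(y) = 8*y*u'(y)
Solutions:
 u(y) = C1 + Integral(C2*airyai(2^(1/3)*y) + C3*airybi(2^(1/3)*y), y)


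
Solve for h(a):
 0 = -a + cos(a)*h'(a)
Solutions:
 h(a) = C1 + Integral(a/cos(a), a)


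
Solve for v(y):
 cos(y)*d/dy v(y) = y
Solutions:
 v(y) = C1 + Integral(y/cos(y), y)


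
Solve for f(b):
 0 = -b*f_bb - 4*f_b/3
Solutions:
 f(b) = C1 + C2/b^(1/3)


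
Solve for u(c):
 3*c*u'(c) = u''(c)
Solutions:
 u(c) = C1 + C2*erfi(sqrt(6)*c/2)


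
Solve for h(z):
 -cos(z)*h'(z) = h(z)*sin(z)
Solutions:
 h(z) = C1*cos(z)


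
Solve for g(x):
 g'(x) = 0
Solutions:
 g(x) = C1


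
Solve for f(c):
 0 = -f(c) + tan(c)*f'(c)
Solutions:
 f(c) = C1*sin(c)


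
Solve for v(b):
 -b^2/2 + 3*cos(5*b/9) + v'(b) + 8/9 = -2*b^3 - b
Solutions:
 v(b) = C1 - b^4/2 + b^3/6 - b^2/2 - 8*b/9 - 27*sin(5*b/9)/5


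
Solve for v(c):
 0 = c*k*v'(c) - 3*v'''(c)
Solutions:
 v(c) = C1 + Integral(C2*airyai(3^(2/3)*c*k^(1/3)/3) + C3*airybi(3^(2/3)*c*k^(1/3)/3), c)


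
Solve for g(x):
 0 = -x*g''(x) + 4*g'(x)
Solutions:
 g(x) = C1 + C2*x^5


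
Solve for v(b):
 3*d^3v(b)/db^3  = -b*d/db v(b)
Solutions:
 v(b) = C1 + Integral(C2*airyai(-3^(2/3)*b/3) + C3*airybi(-3^(2/3)*b/3), b)


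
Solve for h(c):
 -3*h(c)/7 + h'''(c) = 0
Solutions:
 h(c) = C3*exp(3^(1/3)*7^(2/3)*c/7) + (C1*sin(3^(5/6)*7^(2/3)*c/14) + C2*cos(3^(5/6)*7^(2/3)*c/14))*exp(-3^(1/3)*7^(2/3)*c/14)


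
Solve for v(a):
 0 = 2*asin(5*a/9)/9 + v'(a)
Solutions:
 v(a) = C1 - 2*a*asin(5*a/9)/9 - 2*sqrt(81 - 25*a^2)/45


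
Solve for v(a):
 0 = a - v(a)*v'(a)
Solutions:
 v(a) = -sqrt(C1 + a^2)
 v(a) = sqrt(C1 + a^2)


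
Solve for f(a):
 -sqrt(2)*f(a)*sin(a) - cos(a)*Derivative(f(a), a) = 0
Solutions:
 f(a) = C1*cos(a)^(sqrt(2))


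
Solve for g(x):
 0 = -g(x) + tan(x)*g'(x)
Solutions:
 g(x) = C1*sin(x)


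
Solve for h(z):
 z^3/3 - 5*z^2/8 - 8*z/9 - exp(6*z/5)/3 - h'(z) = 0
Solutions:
 h(z) = C1 + z^4/12 - 5*z^3/24 - 4*z^2/9 - 5*exp(6*z/5)/18


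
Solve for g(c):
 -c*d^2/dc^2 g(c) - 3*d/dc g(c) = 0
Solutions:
 g(c) = C1 + C2/c^2


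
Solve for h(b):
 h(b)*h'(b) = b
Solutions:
 h(b) = -sqrt(C1 + b^2)
 h(b) = sqrt(C1 + b^2)


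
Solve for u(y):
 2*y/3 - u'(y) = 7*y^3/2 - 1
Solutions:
 u(y) = C1 - 7*y^4/8 + y^2/3 + y


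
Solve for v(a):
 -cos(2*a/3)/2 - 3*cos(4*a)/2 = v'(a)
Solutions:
 v(a) = C1 - 3*sin(2*a/3)/4 - 3*sin(4*a)/8


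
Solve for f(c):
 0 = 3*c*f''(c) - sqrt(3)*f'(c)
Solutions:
 f(c) = C1 + C2*c^(sqrt(3)/3 + 1)


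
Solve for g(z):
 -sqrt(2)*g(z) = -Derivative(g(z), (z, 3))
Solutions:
 g(z) = C3*exp(2^(1/6)*z) + (C1*sin(2^(1/6)*sqrt(3)*z/2) + C2*cos(2^(1/6)*sqrt(3)*z/2))*exp(-2^(1/6)*z/2)


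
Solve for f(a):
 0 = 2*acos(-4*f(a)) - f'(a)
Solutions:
 Integral(1/acos(-4*_y), (_y, f(a))) = C1 + 2*a


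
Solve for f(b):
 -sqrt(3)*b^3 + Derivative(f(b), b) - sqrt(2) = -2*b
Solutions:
 f(b) = C1 + sqrt(3)*b^4/4 - b^2 + sqrt(2)*b


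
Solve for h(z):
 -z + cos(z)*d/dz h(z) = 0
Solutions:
 h(z) = C1 + Integral(z/cos(z), z)


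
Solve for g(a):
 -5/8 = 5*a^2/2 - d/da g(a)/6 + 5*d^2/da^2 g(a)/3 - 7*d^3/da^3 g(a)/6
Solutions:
 g(a) = C1 + C2*exp(a*(5 - 3*sqrt(2))/7) + C3*exp(a*(3*sqrt(2) + 5)/7) + 5*a^3 + 150*a^2 + 11175*a/4


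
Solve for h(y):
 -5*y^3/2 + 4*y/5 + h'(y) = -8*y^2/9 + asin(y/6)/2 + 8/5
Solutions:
 h(y) = C1 + 5*y^4/8 - 8*y^3/27 - 2*y^2/5 + y*asin(y/6)/2 + 8*y/5 + sqrt(36 - y^2)/2


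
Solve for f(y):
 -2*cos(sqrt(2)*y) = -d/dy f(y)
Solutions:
 f(y) = C1 + sqrt(2)*sin(sqrt(2)*y)


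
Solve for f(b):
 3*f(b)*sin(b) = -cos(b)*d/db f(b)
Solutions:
 f(b) = C1*cos(b)^3


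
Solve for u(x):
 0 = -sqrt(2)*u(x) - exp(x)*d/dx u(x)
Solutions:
 u(x) = C1*exp(sqrt(2)*exp(-x))


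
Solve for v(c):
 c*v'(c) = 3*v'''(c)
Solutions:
 v(c) = C1 + Integral(C2*airyai(3^(2/3)*c/3) + C3*airybi(3^(2/3)*c/3), c)


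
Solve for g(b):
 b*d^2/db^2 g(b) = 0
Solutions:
 g(b) = C1 + C2*b


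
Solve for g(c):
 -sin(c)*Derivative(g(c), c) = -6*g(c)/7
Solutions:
 g(c) = C1*(cos(c) - 1)^(3/7)/(cos(c) + 1)^(3/7)


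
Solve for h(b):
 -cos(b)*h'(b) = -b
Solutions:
 h(b) = C1 + Integral(b/cos(b), b)


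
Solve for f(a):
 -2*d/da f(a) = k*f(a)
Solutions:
 f(a) = C1*exp(-a*k/2)


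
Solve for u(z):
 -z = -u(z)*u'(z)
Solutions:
 u(z) = -sqrt(C1 + z^2)
 u(z) = sqrt(C1 + z^2)


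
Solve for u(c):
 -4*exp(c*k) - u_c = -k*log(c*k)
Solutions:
 u(c) = C1 + c*k*log(c*k) - c*k + Piecewise((-4*exp(c*k)/k, Ne(k, 0)), (-4*c, True))


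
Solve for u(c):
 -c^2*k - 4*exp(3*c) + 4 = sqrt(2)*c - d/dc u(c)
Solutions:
 u(c) = C1 + c^3*k/3 + sqrt(2)*c^2/2 - 4*c + 4*exp(3*c)/3


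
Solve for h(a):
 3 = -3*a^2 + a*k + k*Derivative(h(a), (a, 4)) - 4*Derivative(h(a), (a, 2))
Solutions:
 h(a) = C1 + C2*a + C3*exp(-2*a*sqrt(1/k)) + C4*exp(2*a*sqrt(1/k)) - a^4/16 + a^3*k/24 + 3*a^2*(-k - 2)/16


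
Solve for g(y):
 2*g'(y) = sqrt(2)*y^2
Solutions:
 g(y) = C1 + sqrt(2)*y^3/6


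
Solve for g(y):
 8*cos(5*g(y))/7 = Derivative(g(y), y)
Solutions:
 -8*y/7 - log(sin(5*g(y)) - 1)/10 + log(sin(5*g(y)) + 1)/10 = C1


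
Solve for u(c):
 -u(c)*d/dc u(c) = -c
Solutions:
 u(c) = -sqrt(C1 + c^2)
 u(c) = sqrt(C1 + c^2)


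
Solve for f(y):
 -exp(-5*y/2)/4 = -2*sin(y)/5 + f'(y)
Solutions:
 f(y) = C1 - 2*cos(y)/5 + exp(-5*y/2)/10


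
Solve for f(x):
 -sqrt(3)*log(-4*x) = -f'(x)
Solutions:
 f(x) = C1 + sqrt(3)*x*log(-x) + sqrt(3)*x*(-1 + 2*log(2))


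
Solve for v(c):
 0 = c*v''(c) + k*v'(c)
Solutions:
 v(c) = C1 + c^(1 - re(k))*(C2*sin(log(c)*Abs(im(k))) + C3*cos(log(c)*im(k)))


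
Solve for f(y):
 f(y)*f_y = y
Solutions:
 f(y) = -sqrt(C1 + y^2)
 f(y) = sqrt(C1 + y^2)


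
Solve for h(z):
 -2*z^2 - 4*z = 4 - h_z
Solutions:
 h(z) = C1 + 2*z^3/3 + 2*z^2 + 4*z


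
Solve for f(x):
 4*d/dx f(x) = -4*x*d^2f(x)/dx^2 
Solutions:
 f(x) = C1 + C2*log(x)


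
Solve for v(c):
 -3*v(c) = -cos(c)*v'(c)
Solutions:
 v(c) = C1*(sin(c) + 1)^(3/2)/(sin(c) - 1)^(3/2)


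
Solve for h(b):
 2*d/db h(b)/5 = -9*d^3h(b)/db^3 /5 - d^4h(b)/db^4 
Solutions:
 h(b) = C1 + C2*exp(b*(-6 + 9/(5*sqrt(79) + 52)^(1/3) + (5*sqrt(79) + 52)^(1/3))/10)*sin(sqrt(3)*b*(-(5*sqrt(79) + 52)^(1/3) + 9/(5*sqrt(79) + 52)^(1/3))/10) + C3*exp(b*(-6 + 9/(5*sqrt(79) + 52)^(1/3) + (5*sqrt(79) + 52)^(1/3))/10)*cos(sqrt(3)*b*(-(5*sqrt(79) + 52)^(1/3) + 9/(5*sqrt(79) + 52)^(1/3))/10) + C4*exp(-b*(9/(5*sqrt(79) + 52)^(1/3) + 3 + (5*sqrt(79) + 52)^(1/3))/5)


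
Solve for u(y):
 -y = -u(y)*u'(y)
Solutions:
 u(y) = -sqrt(C1 + y^2)
 u(y) = sqrt(C1 + y^2)


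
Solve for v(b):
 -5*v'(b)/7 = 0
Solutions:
 v(b) = C1


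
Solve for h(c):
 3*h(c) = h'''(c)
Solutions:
 h(c) = C3*exp(3^(1/3)*c) + (C1*sin(3^(5/6)*c/2) + C2*cos(3^(5/6)*c/2))*exp(-3^(1/3)*c/2)


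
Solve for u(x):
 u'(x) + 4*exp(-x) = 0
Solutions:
 u(x) = C1 + 4*exp(-x)


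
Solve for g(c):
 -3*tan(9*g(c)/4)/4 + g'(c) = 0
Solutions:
 g(c) = -4*asin(C1*exp(27*c/16))/9 + 4*pi/9
 g(c) = 4*asin(C1*exp(27*c/16))/9


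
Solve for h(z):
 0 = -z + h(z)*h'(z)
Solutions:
 h(z) = -sqrt(C1 + z^2)
 h(z) = sqrt(C1 + z^2)


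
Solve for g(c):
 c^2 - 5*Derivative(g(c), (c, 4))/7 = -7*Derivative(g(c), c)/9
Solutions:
 g(c) = C1 + C4*exp(7^(2/3)*75^(1/3)*c/15) - 3*c^3/7 + (C2*sin(3^(5/6)*35^(2/3)*c/30) + C3*cos(3^(5/6)*35^(2/3)*c/30))*exp(-7^(2/3)*75^(1/3)*c/30)


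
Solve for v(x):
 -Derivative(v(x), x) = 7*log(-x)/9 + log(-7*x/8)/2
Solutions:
 v(x) = C1 - 23*x*log(-x)/18 + x*(-9*log(7) + 27*log(2) + 23)/18


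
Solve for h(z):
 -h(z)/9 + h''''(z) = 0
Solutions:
 h(z) = C1*exp(-sqrt(3)*z/3) + C2*exp(sqrt(3)*z/3) + C3*sin(sqrt(3)*z/3) + C4*cos(sqrt(3)*z/3)


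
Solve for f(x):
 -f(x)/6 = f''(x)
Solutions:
 f(x) = C1*sin(sqrt(6)*x/6) + C2*cos(sqrt(6)*x/6)


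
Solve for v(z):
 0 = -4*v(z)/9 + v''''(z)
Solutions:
 v(z) = C1*exp(-sqrt(6)*z/3) + C2*exp(sqrt(6)*z/3) + C3*sin(sqrt(6)*z/3) + C4*cos(sqrt(6)*z/3)


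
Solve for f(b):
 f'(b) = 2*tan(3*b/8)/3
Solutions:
 f(b) = C1 - 16*log(cos(3*b/8))/9


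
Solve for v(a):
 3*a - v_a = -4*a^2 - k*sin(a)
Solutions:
 v(a) = C1 + 4*a^3/3 + 3*a^2/2 - k*cos(a)


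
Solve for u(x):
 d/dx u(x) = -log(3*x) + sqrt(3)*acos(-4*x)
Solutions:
 u(x) = C1 - x*log(x) - x*log(3) + x + sqrt(3)*(x*acos(-4*x) + sqrt(1 - 16*x^2)/4)


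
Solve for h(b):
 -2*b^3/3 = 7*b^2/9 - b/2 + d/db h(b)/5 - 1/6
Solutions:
 h(b) = C1 - 5*b^4/6 - 35*b^3/27 + 5*b^2/4 + 5*b/6


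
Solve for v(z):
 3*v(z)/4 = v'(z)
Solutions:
 v(z) = C1*exp(3*z/4)


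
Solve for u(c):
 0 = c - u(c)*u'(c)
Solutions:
 u(c) = -sqrt(C1 + c^2)
 u(c) = sqrt(C1 + c^2)


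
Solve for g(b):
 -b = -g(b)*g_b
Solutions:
 g(b) = -sqrt(C1 + b^2)
 g(b) = sqrt(C1 + b^2)


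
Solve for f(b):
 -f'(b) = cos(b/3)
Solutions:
 f(b) = C1 - 3*sin(b/3)


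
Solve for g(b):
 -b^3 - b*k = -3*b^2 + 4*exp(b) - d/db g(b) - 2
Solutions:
 g(b) = C1 + b^4/4 - b^3 + b^2*k/2 - 2*b + 4*exp(b)


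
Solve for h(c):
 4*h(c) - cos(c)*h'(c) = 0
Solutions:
 h(c) = C1*(sin(c)^2 + 2*sin(c) + 1)/(sin(c)^2 - 2*sin(c) + 1)


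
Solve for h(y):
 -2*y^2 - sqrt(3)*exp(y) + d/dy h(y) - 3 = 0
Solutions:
 h(y) = C1 + 2*y^3/3 + 3*y + sqrt(3)*exp(y)


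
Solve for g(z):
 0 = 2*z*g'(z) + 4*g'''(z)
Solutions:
 g(z) = C1 + Integral(C2*airyai(-2^(2/3)*z/2) + C3*airybi(-2^(2/3)*z/2), z)


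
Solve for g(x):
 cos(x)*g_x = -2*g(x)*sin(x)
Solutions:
 g(x) = C1*cos(x)^2


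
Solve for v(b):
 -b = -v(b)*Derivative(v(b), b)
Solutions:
 v(b) = -sqrt(C1 + b^2)
 v(b) = sqrt(C1 + b^2)


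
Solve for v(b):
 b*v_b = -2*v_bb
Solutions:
 v(b) = C1 + C2*erf(b/2)


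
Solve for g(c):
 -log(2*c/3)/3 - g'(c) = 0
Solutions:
 g(c) = C1 - c*log(c)/3 - c*log(2)/3 + c/3 + c*log(3)/3


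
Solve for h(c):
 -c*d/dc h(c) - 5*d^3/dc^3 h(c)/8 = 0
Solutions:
 h(c) = C1 + Integral(C2*airyai(-2*5^(2/3)*c/5) + C3*airybi(-2*5^(2/3)*c/5), c)


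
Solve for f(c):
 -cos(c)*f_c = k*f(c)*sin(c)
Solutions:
 f(c) = C1*exp(k*log(cos(c)))


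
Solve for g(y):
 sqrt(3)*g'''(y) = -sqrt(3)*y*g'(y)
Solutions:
 g(y) = C1 + Integral(C2*airyai(-y) + C3*airybi(-y), y)


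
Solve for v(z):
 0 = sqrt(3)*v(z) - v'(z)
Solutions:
 v(z) = C1*exp(sqrt(3)*z)


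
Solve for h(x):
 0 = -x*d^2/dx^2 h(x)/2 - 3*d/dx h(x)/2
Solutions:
 h(x) = C1 + C2/x^2


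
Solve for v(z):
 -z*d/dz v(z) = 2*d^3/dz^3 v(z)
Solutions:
 v(z) = C1 + Integral(C2*airyai(-2^(2/3)*z/2) + C3*airybi(-2^(2/3)*z/2), z)


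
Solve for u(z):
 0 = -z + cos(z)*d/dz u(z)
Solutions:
 u(z) = C1 + Integral(z/cos(z), z)


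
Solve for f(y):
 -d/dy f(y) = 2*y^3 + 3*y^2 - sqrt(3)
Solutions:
 f(y) = C1 - y^4/2 - y^3 + sqrt(3)*y


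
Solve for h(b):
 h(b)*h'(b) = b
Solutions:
 h(b) = -sqrt(C1 + b^2)
 h(b) = sqrt(C1 + b^2)


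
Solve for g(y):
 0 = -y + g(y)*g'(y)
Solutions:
 g(y) = -sqrt(C1 + y^2)
 g(y) = sqrt(C1 + y^2)


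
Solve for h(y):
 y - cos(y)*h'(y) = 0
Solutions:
 h(y) = C1 + Integral(y/cos(y), y)


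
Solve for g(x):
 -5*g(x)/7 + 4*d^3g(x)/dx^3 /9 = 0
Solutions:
 g(x) = C3*exp(4410^(1/3)*x/14) + (C1*sin(3*3^(1/6)*490^(1/3)*x/28) + C2*cos(3*3^(1/6)*490^(1/3)*x/28))*exp(-4410^(1/3)*x/28)


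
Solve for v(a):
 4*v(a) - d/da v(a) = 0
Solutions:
 v(a) = C1*exp(4*a)


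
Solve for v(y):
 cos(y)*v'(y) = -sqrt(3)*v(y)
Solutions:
 v(y) = C1*(sin(y) - 1)^(sqrt(3)/2)/(sin(y) + 1)^(sqrt(3)/2)


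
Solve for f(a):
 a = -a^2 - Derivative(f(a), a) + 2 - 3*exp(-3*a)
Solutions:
 f(a) = C1 - a^3/3 - a^2/2 + 2*a + exp(-3*a)


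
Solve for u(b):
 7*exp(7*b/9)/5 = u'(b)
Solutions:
 u(b) = C1 + 9*exp(7*b/9)/5


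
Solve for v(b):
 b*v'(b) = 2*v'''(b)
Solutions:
 v(b) = C1 + Integral(C2*airyai(2^(2/3)*b/2) + C3*airybi(2^(2/3)*b/2), b)


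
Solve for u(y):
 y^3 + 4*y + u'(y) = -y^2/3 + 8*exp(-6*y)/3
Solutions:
 u(y) = C1 - y^4/4 - y^3/9 - 2*y^2 - 4*exp(-6*y)/9


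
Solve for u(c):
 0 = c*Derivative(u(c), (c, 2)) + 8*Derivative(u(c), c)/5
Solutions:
 u(c) = C1 + C2/c^(3/5)


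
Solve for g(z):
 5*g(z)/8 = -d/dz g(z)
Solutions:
 g(z) = C1*exp(-5*z/8)


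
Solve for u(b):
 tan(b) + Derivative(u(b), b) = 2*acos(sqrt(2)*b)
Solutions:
 u(b) = C1 + 2*b*acos(sqrt(2)*b) - sqrt(2)*sqrt(1 - 2*b^2) + log(cos(b))


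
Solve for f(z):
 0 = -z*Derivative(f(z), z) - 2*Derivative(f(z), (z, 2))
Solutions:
 f(z) = C1 + C2*erf(z/2)


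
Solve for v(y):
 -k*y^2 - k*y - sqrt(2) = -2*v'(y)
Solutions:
 v(y) = C1 + k*y^3/6 + k*y^2/4 + sqrt(2)*y/2


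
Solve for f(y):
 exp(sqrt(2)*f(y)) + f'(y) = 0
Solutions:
 f(y) = sqrt(2)*(2*log(1/(C1 + y)) - log(2))/4


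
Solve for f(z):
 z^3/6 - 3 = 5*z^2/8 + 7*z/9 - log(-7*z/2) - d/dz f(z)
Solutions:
 f(z) = C1 - z^4/24 + 5*z^3/24 + 7*z^2/18 - z*log(-z) + z*(-log(7) + log(2) + 4)


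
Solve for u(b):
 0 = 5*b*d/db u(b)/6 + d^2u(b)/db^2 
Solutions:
 u(b) = C1 + C2*erf(sqrt(15)*b/6)


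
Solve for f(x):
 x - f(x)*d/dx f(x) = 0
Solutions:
 f(x) = -sqrt(C1 + x^2)
 f(x) = sqrt(C1 + x^2)


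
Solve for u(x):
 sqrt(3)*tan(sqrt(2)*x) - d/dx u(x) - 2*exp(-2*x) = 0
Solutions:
 u(x) = C1 + sqrt(6)*log(tan(sqrt(2)*x)^2 + 1)/4 + exp(-2*x)


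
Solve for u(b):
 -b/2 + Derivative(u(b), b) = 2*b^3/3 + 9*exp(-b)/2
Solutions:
 u(b) = C1 + b^4/6 + b^2/4 - 9*exp(-b)/2


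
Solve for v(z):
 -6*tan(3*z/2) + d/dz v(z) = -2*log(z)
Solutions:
 v(z) = C1 - 2*z*log(z) + 2*z - 4*log(cos(3*z/2))


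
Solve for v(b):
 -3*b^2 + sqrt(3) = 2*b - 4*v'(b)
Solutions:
 v(b) = C1 + b^3/4 + b^2/4 - sqrt(3)*b/4


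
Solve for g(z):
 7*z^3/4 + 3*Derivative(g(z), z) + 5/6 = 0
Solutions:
 g(z) = C1 - 7*z^4/48 - 5*z/18


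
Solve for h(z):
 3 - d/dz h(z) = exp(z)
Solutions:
 h(z) = C1 + 3*z - exp(z)


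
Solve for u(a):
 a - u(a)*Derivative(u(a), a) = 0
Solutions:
 u(a) = -sqrt(C1 + a^2)
 u(a) = sqrt(C1 + a^2)


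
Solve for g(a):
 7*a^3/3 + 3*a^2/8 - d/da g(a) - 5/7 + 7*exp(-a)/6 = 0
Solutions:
 g(a) = C1 + 7*a^4/12 + a^3/8 - 5*a/7 - 7*exp(-a)/6


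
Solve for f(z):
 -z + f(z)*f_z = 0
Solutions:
 f(z) = -sqrt(C1 + z^2)
 f(z) = sqrt(C1 + z^2)


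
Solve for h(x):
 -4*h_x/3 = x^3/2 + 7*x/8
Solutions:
 h(x) = C1 - 3*x^4/32 - 21*x^2/64


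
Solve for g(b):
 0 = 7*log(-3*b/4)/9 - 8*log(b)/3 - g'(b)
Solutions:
 g(b) = C1 - 17*b*log(b)/9 + b*(-14*log(2) + 7*log(3) + 17 + 7*I*pi)/9


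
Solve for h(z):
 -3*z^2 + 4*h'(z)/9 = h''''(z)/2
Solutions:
 h(z) = C1 + C4*exp(2*3^(1/3)*z/3) + 9*z^3/4 + (C2*sin(3^(5/6)*z/3) + C3*cos(3^(5/6)*z/3))*exp(-3^(1/3)*z/3)


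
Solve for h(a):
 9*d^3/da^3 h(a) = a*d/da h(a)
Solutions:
 h(a) = C1 + Integral(C2*airyai(3^(1/3)*a/3) + C3*airybi(3^(1/3)*a/3), a)


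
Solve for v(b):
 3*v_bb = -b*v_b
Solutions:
 v(b) = C1 + C2*erf(sqrt(6)*b/6)


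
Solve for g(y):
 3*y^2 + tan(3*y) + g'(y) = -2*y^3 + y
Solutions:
 g(y) = C1 - y^4/2 - y^3 + y^2/2 + log(cos(3*y))/3


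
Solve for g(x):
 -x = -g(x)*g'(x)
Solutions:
 g(x) = -sqrt(C1 + x^2)
 g(x) = sqrt(C1 + x^2)


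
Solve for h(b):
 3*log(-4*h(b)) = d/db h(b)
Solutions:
 -Integral(1/(log(-_y) + 2*log(2)), (_y, h(b)))/3 = C1 - b


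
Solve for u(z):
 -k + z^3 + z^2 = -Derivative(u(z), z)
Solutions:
 u(z) = C1 + k*z - z^4/4 - z^3/3


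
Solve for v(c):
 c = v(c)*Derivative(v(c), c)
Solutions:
 v(c) = -sqrt(C1 + c^2)
 v(c) = sqrt(C1 + c^2)


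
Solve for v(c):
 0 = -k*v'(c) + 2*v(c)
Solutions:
 v(c) = C1*exp(2*c/k)


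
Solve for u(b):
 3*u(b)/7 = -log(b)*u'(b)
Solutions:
 u(b) = C1*exp(-3*li(b)/7)


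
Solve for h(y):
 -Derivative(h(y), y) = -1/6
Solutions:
 h(y) = C1 + y/6


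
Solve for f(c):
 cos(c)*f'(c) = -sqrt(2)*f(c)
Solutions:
 f(c) = C1*(sin(c) - 1)^(sqrt(2)/2)/(sin(c) + 1)^(sqrt(2)/2)


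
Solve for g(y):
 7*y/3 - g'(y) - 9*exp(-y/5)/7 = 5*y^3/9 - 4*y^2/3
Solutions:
 g(y) = C1 - 5*y^4/36 + 4*y^3/9 + 7*y^2/6 + 45*exp(-y/5)/7


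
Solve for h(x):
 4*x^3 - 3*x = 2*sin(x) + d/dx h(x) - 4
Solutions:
 h(x) = C1 + x^4 - 3*x^2/2 + 4*x + 2*cos(x)


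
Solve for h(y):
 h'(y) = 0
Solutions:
 h(y) = C1


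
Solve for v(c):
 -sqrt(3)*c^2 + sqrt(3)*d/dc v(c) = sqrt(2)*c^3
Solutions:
 v(c) = C1 + sqrt(6)*c^4/12 + c^3/3


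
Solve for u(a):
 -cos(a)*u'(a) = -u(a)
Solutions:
 u(a) = C1*sqrt(sin(a) + 1)/sqrt(sin(a) - 1)


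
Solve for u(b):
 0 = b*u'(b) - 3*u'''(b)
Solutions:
 u(b) = C1 + Integral(C2*airyai(3^(2/3)*b/3) + C3*airybi(3^(2/3)*b/3), b)


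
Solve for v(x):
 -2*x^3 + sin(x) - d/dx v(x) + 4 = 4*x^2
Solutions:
 v(x) = C1 - x^4/2 - 4*x^3/3 + 4*x - cos(x)


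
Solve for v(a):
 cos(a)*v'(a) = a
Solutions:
 v(a) = C1 + Integral(a/cos(a), a)


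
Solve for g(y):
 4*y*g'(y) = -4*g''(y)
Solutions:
 g(y) = C1 + C2*erf(sqrt(2)*y/2)


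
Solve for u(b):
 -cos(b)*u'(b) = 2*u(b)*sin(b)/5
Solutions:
 u(b) = C1*cos(b)^(2/5)


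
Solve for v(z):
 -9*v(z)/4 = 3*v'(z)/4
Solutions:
 v(z) = C1*exp(-3*z)


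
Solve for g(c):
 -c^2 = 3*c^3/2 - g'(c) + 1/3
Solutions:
 g(c) = C1 + 3*c^4/8 + c^3/3 + c/3


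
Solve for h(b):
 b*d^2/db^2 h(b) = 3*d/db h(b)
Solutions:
 h(b) = C1 + C2*b^4


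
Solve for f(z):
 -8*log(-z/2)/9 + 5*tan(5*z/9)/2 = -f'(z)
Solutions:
 f(z) = C1 + 8*z*log(-z)/9 - 8*z/9 - 8*z*log(2)/9 + 9*log(cos(5*z/9))/2


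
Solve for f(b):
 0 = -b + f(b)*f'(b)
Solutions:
 f(b) = -sqrt(C1 + b^2)
 f(b) = sqrt(C1 + b^2)


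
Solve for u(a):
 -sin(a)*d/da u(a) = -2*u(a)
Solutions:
 u(a) = C1*(cos(a) - 1)/(cos(a) + 1)


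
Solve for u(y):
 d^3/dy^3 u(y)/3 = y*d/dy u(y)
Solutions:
 u(y) = C1 + Integral(C2*airyai(3^(1/3)*y) + C3*airybi(3^(1/3)*y), y)


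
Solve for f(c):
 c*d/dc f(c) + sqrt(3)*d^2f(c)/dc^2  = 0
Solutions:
 f(c) = C1 + C2*erf(sqrt(2)*3^(3/4)*c/6)


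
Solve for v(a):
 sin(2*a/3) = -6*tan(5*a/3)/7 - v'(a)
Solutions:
 v(a) = C1 + 18*log(cos(5*a/3))/35 + 3*cos(2*a/3)/2


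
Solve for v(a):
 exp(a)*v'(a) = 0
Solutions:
 v(a) = C1


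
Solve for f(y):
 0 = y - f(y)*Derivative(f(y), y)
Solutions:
 f(y) = -sqrt(C1 + y^2)
 f(y) = sqrt(C1 + y^2)


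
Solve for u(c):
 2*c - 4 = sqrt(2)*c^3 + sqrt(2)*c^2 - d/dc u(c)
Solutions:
 u(c) = C1 + sqrt(2)*c^4/4 + sqrt(2)*c^3/3 - c^2 + 4*c


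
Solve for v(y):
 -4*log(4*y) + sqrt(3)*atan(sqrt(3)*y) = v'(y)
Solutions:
 v(y) = C1 - 4*y*log(y) - 8*y*log(2) + 4*y + sqrt(3)*(y*atan(sqrt(3)*y) - sqrt(3)*log(3*y^2 + 1)/6)


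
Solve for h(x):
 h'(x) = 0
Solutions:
 h(x) = C1


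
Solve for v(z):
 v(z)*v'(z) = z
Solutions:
 v(z) = -sqrt(C1 + z^2)
 v(z) = sqrt(C1 + z^2)


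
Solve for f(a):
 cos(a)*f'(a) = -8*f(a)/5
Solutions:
 f(a) = C1*(sin(a) - 1)^(4/5)/(sin(a) + 1)^(4/5)


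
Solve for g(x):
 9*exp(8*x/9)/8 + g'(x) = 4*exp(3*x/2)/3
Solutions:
 g(x) = C1 - 81*exp(8*x/9)/64 + 8*exp(3*x/2)/9


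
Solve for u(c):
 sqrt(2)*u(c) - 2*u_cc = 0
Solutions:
 u(c) = C1*exp(-2^(3/4)*c/2) + C2*exp(2^(3/4)*c/2)


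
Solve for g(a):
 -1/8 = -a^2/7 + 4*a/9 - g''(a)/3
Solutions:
 g(a) = C1 + C2*a - a^4/28 + 2*a^3/9 + 3*a^2/16


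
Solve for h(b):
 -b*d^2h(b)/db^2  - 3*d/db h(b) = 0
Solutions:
 h(b) = C1 + C2/b^2


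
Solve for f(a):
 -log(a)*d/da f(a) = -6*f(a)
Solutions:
 f(a) = C1*exp(6*li(a))


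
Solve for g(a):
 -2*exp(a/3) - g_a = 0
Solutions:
 g(a) = C1 - 6*exp(a/3)


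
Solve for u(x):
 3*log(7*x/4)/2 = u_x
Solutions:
 u(x) = C1 + 3*x*log(x)/2 - 3*x*log(2) - 3*x/2 + 3*x*log(7)/2


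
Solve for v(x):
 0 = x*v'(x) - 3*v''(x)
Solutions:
 v(x) = C1 + C2*erfi(sqrt(6)*x/6)


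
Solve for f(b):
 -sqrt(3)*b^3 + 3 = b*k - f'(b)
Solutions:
 f(b) = C1 + sqrt(3)*b^4/4 + b^2*k/2 - 3*b


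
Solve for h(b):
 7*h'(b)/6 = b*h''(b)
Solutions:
 h(b) = C1 + C2*b^(13/6)


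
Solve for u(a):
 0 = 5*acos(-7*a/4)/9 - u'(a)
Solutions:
 u(a) = C1 + 5*a*acos(-7*a/4)/9 + 5*sqrt(16 - 49*a^2)/63


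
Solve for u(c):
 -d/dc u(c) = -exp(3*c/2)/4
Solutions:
 u(c) = C1 + exp(3*c/2)/6


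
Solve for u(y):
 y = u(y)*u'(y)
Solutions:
 u(y) = -sqrt(C1 + y^2)
 u(y) = sqrt(C1 + y^2)


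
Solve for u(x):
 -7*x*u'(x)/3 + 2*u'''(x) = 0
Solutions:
 u(x) = C1 + Integral(C2*airyai(6^(2/3)*7^(1/3)*x/6) + C3*airybi(6^(2/3)*7^(1/3)*x/6), x)


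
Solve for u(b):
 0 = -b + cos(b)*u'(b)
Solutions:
 u(b) = C1 + Integral(b/cos(b), b)


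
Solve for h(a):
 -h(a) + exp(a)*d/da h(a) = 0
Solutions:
 h(a) = C1*exp(-exp(-a))


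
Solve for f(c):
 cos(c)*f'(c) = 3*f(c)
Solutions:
 f(c) = C1*(sin(c) + 1)^(3/2)/(sin(c) - 1)^(3/2)


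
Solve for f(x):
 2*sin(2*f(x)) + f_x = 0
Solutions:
 f(x) = pi - acos((-C1 - exp(8*x))/(C1 - exp(8*x)))/2
 f(x) = acos((-C1 - exp(8*x))/(C1 - exp(8*x)))/2


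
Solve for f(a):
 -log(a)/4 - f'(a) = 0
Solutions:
 f(a) = C1 - a*log(a)/4 + a/4


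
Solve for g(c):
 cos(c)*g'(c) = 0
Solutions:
 g(c) = C1


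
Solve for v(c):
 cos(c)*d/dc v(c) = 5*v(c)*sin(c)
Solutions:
 v(c) = C1/cos(c)^5


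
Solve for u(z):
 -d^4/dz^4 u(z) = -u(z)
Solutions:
 u(z) = C1*exp(-z) + C2*exp(z) + C3*sin(z) + C4*cos(z)


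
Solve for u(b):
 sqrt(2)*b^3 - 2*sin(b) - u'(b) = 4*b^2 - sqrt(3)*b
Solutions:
 u(b) = C1 + sqrt(2)*b^4/4 - 4*b^3/3 + sqrt(3)*b^2/2 + 2*cos(b)


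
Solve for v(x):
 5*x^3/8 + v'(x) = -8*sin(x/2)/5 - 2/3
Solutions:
 v(x) = C1 - 5*x^4/32 - 2*x/3 + 16*cos(x/2)/5


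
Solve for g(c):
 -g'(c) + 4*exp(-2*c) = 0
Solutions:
 g(c) = C1 - 2*exp(-2*c)


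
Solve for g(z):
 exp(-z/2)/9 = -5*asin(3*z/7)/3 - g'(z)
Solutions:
 g(z) = C1 - 5*z*asin(3*z/7)/3 - 5*sqrt(49 - 9*z^2)/9 + 2*exp(-z/2)/9


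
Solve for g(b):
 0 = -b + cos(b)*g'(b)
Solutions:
 g(b) = C1 + Integral(b/cos(b), b)


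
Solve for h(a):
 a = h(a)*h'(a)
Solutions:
 h(a) = -sqrt(C1 + a^2)
 h(a) = sqrt(C1 + a^2)


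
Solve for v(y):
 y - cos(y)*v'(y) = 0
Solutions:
 v(y) = C1 + Integral(y/cos(y), y)


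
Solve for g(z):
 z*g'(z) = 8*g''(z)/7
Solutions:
 g(z) = C1 + C2*erfi(sqrt(7)*z/4)


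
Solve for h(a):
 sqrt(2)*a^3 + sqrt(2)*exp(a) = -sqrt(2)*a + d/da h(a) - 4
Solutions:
 h(a) = C1 + sqrt(2)*a^4/4 + sqrt(2)*a^2/2 + 4*a + sqrt(2)*exp(a)


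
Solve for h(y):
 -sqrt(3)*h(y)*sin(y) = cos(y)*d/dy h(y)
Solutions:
 h(y) = C1*cos(y)^(sqrt(3))
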